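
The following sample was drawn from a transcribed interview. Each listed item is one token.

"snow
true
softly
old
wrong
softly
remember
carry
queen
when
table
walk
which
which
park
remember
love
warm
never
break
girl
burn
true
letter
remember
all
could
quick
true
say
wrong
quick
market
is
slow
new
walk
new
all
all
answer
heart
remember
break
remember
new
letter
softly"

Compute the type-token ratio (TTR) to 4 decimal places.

N = 48 tokens, V = 30 types.
TTR = V / N = 30 / 48 = 0.6250

0.6250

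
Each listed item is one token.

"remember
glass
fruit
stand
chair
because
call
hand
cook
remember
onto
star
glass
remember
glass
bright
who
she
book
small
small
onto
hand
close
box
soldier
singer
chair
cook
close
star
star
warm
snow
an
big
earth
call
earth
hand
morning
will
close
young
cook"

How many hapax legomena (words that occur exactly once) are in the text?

17

Frequencies: remember:3, glass:3, hand:3, cook:3, star:3, close:3, chair:2, call:2, onto:2, small:2, earth:2, fruit:1, stand:1, because:1, bright:1, who:1, she:1, book:1, box:1, soldier:1, … (8 more, each freq 1)
Hapax (freq=1): an, because, big, book, box, bright, fruit, morning, she, singer, snow, soldier, stand, warm, who, will, young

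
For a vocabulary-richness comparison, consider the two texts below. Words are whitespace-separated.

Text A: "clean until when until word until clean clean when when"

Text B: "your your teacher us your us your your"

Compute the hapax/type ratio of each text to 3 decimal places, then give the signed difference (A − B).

-0.083

A: hapax=1, V=4, ratio=0.250
B: hapax=1, V=3, ratio=0.333
Difference = 0.250 − 0.333 = -0.083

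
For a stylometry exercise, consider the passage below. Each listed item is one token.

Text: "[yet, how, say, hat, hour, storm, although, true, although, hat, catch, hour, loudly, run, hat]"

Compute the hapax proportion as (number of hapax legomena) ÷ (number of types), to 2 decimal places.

Frequencies: hat:3, hour:2, although:2, yet:1, how:1, say:1, storm:1, true:1, catch:1, loudly:1, run:1
Hapax count = 8; type count = 11.
Ratio = 8 / 11 = 0.73

0.73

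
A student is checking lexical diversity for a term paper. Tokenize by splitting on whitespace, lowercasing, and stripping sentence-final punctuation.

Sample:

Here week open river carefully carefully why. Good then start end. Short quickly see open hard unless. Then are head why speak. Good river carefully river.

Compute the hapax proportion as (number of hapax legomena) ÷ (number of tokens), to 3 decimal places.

Frequencies: river:3, carefully:3, open:2, why:2, good:2, then:2, here:1, week:1, start:1, end:1, short:1, quickly:1, see:1, hard:1, unless:1, are:1, head:1, speak:1
Hapax count = 12; token count = 26.
Ratio = 12 / 26 = 0.462

0.462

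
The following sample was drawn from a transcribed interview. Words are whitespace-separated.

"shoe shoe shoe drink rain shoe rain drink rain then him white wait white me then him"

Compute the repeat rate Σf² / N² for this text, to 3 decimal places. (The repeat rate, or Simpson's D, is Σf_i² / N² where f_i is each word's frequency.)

Frequencies: shoe:4, rain:3, drink:2, then:2, him:2, white:2, wait:1, me:1
Σf² = 43; N² = 289
Repeat rate = 43 / 289 = 0.149

0.149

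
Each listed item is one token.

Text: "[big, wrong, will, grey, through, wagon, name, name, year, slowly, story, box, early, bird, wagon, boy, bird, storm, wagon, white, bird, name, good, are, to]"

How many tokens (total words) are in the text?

Tokens: big, wrong, will, grey, through, wagon, name, name, year, slowly, story, box, early, bird, wagon, boy, bird, storm, wagon, white, bird, name, good, are, to
N = 25

25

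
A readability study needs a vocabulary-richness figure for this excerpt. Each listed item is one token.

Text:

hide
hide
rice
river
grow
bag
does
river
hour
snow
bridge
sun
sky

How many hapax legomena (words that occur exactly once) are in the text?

9

Frequencies: hide:2, river:2, rice:1, grow:1, bag:1, does:1, hour:1, snow:1, bridge:1, sun:1, sky:1
Hapax (freq=1): bag, bridge, does, grow, hour, rice, sky, snow, sun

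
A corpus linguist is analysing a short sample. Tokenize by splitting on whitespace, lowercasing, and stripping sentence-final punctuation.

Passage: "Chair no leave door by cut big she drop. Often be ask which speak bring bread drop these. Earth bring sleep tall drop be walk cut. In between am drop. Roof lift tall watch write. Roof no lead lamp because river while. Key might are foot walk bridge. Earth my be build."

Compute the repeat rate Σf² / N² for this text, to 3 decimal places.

Frequencies: drop:4, be:3, no:2, cut:2, bring:2, earth:2, tall:2, walk:2, roof:2, chair:1, leave:1, door:1, by:1, big:1, she:1, often:1, ask:1, which:1, speak:1, bread:1, … (20 more, each freq 1)
Σf² = 84; N² = 2704
Repeat rate = 84 / 2704 = 0.031

0.031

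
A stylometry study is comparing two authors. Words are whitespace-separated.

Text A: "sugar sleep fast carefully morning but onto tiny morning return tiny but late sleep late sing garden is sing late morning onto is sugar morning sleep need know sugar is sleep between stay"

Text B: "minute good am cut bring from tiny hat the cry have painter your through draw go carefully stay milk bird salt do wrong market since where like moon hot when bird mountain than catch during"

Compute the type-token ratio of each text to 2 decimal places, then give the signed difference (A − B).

TTR(A) = 17/33 = 0.52
TTR(B) = 34/35 = 0.97
Difference = 0.52 − 0.97 = -0.45

-0.45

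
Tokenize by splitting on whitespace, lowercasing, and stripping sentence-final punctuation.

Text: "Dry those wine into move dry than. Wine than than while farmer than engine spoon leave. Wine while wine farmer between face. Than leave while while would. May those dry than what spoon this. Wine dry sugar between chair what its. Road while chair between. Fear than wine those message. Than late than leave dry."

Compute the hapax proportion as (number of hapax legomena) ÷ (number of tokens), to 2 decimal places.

Frequencies: than:9, wine:6, dry:5, while:5, those:3, leave:3, between:3, farmer:2, spoon:2, what:2, chair:2, into:1, move:1, engine:1, face:1, would:1, may:1, this:1, sugar:1, its:1, … (4 more, each freq 1)
Hapax count = 13; token count = 55.
Ratio = 13 / 55 = 0.24

0.24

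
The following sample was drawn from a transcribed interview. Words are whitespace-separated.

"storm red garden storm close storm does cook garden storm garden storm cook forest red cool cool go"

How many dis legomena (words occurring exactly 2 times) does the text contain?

Frequencies: storm:5, garden:3, red:2, cook:2, cool:2, close:1, does:1, forest:1, go:1
Words with frequency 2: cook, cool, red

3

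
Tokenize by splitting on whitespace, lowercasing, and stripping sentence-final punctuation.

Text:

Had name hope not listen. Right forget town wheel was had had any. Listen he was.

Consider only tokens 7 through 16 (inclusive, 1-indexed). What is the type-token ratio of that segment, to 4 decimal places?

Segment tokens 7–16: forget, town, wheel, was, had, had, any, listen, he, was
Segment N = 10, segment V = 8.
TTR = 8 / 10 = 0.8000

0.8000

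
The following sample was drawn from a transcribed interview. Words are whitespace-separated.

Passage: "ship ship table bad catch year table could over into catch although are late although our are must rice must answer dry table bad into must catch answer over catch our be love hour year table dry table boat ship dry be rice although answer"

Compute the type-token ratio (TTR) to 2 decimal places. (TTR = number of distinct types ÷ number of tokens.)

N = 45 tokens, V = 20 types.
TTR = V / N = 20 / 45 = 0.44

0.44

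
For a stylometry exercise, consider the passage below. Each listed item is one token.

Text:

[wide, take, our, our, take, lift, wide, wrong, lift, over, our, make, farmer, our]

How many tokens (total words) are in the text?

14

Tokens: wide, take, our, our, take, lift, wide, wrong, lift, over, our, make, farmer, our
N = 14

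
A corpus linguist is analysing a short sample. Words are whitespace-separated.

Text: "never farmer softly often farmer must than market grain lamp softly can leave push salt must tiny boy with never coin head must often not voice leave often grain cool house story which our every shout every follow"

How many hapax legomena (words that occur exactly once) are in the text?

20

Frequencies: often:3, must:3, never:2, farmer:2, softly:2, grain:2, leave:2, every:2, than:1, market:1, lamp:1, can:1, push:1, salt:1, tiny:1, boy:1, with:1, coin:1, head:1, not:1, … (8 more, each freq 1)
Hapax (freq=1): boy, can, coin, cool, follow, head, house, lamp, market, not, our, push, salt, shout, story, than, tiny, voice, which, with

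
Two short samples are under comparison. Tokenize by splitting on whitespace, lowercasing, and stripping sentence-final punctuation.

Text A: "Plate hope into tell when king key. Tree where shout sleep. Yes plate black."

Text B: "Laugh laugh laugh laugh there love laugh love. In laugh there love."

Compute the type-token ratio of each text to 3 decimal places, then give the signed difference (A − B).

TTR(A) = 13/14 = 0.929
TTR(B) = 4/12 = 0.333
Difference = 0.929 − 0.333 = 0.596

0.596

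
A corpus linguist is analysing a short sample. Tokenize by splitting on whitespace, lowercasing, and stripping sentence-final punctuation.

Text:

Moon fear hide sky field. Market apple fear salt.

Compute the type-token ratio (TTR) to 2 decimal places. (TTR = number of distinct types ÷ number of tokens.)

0.89

N = 9 tokens, V = 8 types.
TTR = V / N = 8 / 9 = 0.89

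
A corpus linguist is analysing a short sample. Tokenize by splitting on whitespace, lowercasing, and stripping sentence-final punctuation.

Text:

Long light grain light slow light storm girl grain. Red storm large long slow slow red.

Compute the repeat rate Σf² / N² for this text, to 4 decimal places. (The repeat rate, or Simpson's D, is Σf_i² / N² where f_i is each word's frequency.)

0.1406

Frequencies: light:3, slow:3, long:2, grain:2, storm:2, red:2, girl:1, large:1
Σf² = 36; N² = 256
Repeat rate = 36 / 256 = 0.1406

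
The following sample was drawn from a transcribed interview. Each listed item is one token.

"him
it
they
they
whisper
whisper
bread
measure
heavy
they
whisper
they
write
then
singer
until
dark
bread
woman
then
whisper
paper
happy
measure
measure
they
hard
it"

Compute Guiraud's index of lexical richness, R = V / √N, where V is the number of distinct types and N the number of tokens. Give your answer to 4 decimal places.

3.0237

N = 28, V = 16.
√N = 5.291503
R = 16 / 5.291503 = 3.0237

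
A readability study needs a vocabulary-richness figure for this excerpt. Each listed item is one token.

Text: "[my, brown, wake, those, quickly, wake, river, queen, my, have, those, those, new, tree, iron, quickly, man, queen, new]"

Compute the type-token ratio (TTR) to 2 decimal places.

0.63

N = 19 tokens, V = 12 types.
TTR = V / N = 12 / 19 = 0.63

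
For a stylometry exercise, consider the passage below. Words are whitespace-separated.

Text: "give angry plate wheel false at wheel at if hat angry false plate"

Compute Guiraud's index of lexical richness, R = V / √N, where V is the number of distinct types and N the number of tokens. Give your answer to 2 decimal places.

N = 13, V = 8.
√N = 3.605551
R = 8 / 3.605551 = 2.22

2.22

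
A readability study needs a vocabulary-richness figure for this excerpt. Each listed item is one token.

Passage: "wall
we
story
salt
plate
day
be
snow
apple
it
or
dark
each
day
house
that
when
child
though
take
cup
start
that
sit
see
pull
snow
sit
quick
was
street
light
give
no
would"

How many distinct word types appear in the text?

Distinct types: {apple, be, child, cup, dark, day, each, give, house, it, light, no, or, plate, pull, quick, salt, see, sit, snow, start, story, street, take, that, though, wall, was, we, when, would}
V = 31

31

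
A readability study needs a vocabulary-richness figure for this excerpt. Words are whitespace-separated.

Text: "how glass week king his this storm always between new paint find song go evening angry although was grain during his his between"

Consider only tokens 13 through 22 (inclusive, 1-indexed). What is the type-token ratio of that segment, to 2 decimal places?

Segment tokens 13–22: song, go, evening, angry, although, was, grain, during, his, his
Segment N = 10, segment V = 9.
TTR = 9 / 10 = 0.90

0.90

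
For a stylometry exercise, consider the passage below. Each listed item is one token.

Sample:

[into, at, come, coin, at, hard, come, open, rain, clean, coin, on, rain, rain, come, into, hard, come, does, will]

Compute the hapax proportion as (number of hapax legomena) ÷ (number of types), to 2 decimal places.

Frequencies: come:4, rain:3, into:2, at:2, coin:2, hard:2, open:1, clean:1, on:1, does:1, will:1
Hapax count = 5; type count = 11.
Ratio = 5 / 11 = 0.45

0.45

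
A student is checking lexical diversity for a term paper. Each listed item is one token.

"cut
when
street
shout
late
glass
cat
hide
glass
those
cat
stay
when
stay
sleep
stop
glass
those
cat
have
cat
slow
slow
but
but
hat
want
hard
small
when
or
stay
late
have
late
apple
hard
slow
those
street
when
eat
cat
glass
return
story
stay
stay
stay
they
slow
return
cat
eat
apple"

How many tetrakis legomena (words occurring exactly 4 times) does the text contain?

Frequencies: cat:6, stay:6, when:4, glass:4, slow:4, late:3, those:3, street:2, have:2, but:2, hard:2, apple:2, eat:2, return:2, cut:1, shout:1, hide:1, sleep:1, stop:1, hat:1, … (5 more, each freq 1)
Words with frequency 4: glass, slow, when

3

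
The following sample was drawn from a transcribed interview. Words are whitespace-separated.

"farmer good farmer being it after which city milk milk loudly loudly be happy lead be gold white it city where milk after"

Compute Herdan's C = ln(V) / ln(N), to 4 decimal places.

N = 23, V = 15.
ln(V) = 2.708050, ln(N) = 3.135494
C = 2.708050 / 3.135494 = 0.8637

0.8637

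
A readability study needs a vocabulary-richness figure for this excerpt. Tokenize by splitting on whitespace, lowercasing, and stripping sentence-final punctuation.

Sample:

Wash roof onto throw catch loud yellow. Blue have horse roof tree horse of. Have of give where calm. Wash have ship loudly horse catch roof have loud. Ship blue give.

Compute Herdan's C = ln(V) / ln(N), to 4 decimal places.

0.8251

N = 31, V = 17.
ln(V) = 2.833213, ln(N) = 3.433987
C = 2.833213 / 3.433987 = 0.8251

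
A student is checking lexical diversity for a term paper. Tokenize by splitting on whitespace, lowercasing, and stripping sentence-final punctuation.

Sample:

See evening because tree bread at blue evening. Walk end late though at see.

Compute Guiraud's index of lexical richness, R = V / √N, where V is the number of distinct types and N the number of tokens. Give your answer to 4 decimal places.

2.9399

N = 14, V = 11.
√N = 3.741657
R = 11 / 3.741657 = 2.9399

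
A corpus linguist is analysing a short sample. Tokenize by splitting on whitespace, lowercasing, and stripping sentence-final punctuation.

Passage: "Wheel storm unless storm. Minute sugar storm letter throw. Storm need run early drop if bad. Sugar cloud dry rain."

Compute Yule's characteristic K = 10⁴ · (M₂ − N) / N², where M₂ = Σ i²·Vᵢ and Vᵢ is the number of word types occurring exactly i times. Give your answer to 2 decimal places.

350.00

Frequencies: storm:4, sugar:2, wheel:1, unless:1, minute:1, letter:1, throw:1, need:1, run:1, early:1, drop:1, if:1, bad:1, cloud:1, dry:1, rain:1
N = 20. Frequency spectrum: V_1=14, V_2=1, V_4=1
M₂ = 1²·14 + 2²·1 + 4²·1 = 34
K = 10000 × (34 − 20) / 20² = 350.00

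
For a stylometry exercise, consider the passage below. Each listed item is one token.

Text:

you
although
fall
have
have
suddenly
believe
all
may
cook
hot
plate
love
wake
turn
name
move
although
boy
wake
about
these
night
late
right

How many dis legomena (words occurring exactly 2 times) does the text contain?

Frequencies: although:2, have:2, wake:2, you:1, fall:1, suddenly:1, believe:1, all:1, may:1, cook:1, hot:1, plate:1, love:1, turn:1, name:1, move:1, boy:1, about:1, these:1, night:1, … (2 more, each freq 1)
Words with frequency 2: although, have, wake

3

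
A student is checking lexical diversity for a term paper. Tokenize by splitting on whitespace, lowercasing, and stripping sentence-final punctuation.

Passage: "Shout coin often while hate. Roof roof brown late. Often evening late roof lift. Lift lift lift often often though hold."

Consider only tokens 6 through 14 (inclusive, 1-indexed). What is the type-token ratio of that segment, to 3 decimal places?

Segment tokens 6–14: roof, roof, brown, late, often, evening, late, roof, lift
Segment N = 9, segment V = 6.
TTR = 6 / 9 = 0.667

0.667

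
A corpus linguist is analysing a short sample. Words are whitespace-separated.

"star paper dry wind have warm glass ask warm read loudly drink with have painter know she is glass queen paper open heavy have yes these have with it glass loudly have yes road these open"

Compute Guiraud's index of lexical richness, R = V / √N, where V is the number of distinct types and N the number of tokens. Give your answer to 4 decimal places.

N = 36, V = 23.
√N = 6.000000
R = 23 / 6.000000 = 3.8333

3.8333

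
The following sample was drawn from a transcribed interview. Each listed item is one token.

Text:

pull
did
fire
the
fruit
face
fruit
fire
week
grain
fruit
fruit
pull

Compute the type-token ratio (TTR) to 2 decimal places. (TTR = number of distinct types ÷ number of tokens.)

0.62

N = 13 tokens, V = 8 types.
TTR = V / N = 8 / 13 = 0.62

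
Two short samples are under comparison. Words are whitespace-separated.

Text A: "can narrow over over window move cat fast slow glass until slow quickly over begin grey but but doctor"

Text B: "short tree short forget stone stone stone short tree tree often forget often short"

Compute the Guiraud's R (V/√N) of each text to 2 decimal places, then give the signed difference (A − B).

2.10

A: V=15, N=19, R=3.44
B: V=5, N=14, R=1.34
Difference = 3.44 − 1.34 = 2.10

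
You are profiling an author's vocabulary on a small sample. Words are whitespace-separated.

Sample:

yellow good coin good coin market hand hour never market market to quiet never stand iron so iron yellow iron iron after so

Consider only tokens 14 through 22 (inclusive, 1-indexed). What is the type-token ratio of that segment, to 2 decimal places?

Segment tokens 14–22: never, stand, iron, so, iron, yellow, iron, iron, after
Segment N = 9, segment V = 6.
TTR = 6 / 9 = 0.67

0.67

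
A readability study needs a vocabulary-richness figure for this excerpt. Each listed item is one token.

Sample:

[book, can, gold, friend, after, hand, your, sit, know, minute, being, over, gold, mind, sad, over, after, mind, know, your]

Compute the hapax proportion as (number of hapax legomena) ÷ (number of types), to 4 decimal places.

0.5714

Frequencies: gold:2, after:2, your:2, know:2, over:2, mind:2, book:1, can:1, friend:1, hand:1, sit:1, minute:1, being:1, sad:1
Hapax count = 8; type count = 14.
Ratio = 8 / 14 = 0.5714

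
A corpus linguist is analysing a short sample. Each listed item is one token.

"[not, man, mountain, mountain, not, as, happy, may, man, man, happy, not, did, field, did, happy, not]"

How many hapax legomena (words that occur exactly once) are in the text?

Frequencies: not:4, man:3, happy:3, mountain:2, did:2, as:1, may:1, field:1
Hapax (freq=1): as, field, may

3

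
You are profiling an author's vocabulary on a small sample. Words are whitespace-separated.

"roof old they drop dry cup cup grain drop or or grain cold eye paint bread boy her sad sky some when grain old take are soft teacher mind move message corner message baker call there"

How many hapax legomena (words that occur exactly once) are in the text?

23

Frequencies: grain:3, old:2, drop:2, cup:2, or:2, message:2, roof:1, they:1, dry:1, cold:1, eye:1, paint:1, bread:1, boy:1, her:1, sad:1, sky:1, some:1, when:1, take:1, … (9 more, each freq 1)
Hapax (freq=1): are, baker, boy, bread, call, cold, corner, dry, eye, her, mind, move, paint, roof, sad, sky, soft, some, take, teacher, there, they, when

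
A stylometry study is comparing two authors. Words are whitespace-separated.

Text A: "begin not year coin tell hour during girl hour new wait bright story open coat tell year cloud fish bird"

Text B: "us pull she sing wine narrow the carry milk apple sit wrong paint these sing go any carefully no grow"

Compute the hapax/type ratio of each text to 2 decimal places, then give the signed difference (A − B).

A: hapax=14, V=17, ratio=0.82
B: hapax=18, V=19, ratio=0.95
Difference = 0.82 − 0.95 = -0.13

-0.13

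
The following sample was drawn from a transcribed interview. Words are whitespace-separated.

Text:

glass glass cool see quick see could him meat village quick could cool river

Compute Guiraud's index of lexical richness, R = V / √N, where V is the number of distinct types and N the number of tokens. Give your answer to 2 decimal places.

N = 14, V = 9.
√N = 3.741657
R = 9 / 3.741657 = 2.41

2.41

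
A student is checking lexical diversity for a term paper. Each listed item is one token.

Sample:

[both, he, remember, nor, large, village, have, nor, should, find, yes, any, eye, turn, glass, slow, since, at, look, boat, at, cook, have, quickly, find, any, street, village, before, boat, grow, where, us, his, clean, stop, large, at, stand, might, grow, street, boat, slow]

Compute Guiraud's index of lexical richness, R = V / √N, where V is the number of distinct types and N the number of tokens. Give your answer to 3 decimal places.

4.673

N = 44, V = 31.
√N = 6.633250
R = 31 / 6.633250 = 4.673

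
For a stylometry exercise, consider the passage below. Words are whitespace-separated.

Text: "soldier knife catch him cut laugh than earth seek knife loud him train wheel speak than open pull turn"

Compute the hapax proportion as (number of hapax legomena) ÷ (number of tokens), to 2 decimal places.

0.68

Frequencies: knife:2, him:2, than:2, soldier:1, catch:1, cut:1, laugh:1, earth:1, seek:1, loud:1, train:1, wheel:1, speak:1, open:1, pull:1, turn:1
Hapax count = 13; token count = 19.
Ratio = 13 / 19 = 0.68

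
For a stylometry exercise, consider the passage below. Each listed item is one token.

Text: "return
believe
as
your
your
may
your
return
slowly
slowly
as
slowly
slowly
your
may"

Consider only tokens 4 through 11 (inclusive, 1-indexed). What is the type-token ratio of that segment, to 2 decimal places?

Segment tokens 4–11: your, your, may, your, return, slowly, slowly, as
Segment N = 8, segment V = 5.
TTR = 5 / 8 = 0.63

0.63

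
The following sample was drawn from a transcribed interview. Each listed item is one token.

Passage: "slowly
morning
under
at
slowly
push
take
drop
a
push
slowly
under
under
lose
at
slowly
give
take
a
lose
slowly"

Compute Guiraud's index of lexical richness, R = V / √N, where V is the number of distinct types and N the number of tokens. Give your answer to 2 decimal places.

N = 21, V = 10.
√N = 4.582576
R = 10 / 4.582576 = 2.18

2.18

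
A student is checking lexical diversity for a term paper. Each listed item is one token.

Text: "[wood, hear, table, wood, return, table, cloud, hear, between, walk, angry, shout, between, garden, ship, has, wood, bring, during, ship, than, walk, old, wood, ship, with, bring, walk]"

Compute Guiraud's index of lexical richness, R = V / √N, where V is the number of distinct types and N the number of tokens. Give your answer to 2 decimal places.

N = 28, V = 17.
√N = 5.291503
R = 17 / 5.291503 = 3.21

3.21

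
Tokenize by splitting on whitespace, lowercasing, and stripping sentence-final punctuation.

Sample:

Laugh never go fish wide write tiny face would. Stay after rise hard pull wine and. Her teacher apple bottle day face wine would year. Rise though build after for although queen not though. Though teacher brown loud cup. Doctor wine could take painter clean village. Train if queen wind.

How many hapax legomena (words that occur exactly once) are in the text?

Frequencies: wine:3, though:3, face:2, would:2, after:2, rise:2, teacher:2, queen:2, laugh:1, never:1, go:1, fish:1, wide:1, write:1, tiny:1, stay:1, hard:1, pull:1, and:1, her:1, … (20 more, each freq 1)
Hapax (freq=1): although, and, apple, bottle, brown, build, clean, could, cup, day, doctor, fish, for, go, hard, her, if, laugh, loud, never, not, painter, pull, stay, take, tiny, train, village, wide, wind, write, year

32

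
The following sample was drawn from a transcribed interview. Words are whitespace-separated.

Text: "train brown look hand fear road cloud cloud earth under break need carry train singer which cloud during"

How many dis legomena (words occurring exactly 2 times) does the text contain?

1

Frequencies: cloud:3, train:2, brown:1, look:1, hand:1, fear:1, road:1, earth:1, under:1, break:1, need:1, carry:1, singer:1, which:1, during:1
Words with frequency 2: train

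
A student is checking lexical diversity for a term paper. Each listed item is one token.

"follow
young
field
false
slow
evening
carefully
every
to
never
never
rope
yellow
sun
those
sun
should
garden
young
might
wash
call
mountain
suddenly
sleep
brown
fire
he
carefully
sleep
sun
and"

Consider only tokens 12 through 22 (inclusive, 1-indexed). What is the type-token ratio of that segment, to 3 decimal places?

0.909

Segment tokens 12–22: rope, yellow, sun, those, sun, should, garden, young, might, wash, call
Segment N = 11, segment V = 10.
TTR = 10 / 11 = 0.909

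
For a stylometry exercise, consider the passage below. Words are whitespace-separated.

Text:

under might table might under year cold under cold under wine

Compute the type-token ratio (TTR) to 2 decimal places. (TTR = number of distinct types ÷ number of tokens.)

N = 11 tokens, V = 6 types.
TTR = V / N = 6 / 11 = 0.55

0.55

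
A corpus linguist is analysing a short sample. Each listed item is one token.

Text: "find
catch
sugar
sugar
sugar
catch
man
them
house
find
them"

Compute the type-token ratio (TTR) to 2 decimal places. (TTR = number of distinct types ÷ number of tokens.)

N = 11 tokens, V = 6 types.
TTR = V / N = 6 / 11 = 0.55

0.55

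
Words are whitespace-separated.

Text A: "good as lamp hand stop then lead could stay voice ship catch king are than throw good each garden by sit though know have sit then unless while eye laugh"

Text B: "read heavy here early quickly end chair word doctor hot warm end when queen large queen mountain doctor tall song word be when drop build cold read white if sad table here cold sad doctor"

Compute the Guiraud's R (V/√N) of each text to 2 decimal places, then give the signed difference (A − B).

A: V=27, N=30, R=4.93
B: V=25, N=35, R=4.23
Difference = 4.93 − 4.23 = 0.70

0.70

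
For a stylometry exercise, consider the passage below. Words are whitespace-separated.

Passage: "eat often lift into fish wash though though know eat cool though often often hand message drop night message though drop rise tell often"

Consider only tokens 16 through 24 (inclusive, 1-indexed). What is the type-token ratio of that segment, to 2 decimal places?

0.78

Segment tokens 16–24: message, drop, night, message, though, drop, rise, tell, often
Segment N = 9, segment V = 7.
TTR = 7 / 9 = 0.78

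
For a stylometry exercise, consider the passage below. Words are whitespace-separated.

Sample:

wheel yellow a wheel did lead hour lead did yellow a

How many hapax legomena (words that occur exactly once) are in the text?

Frequencies: wheel:2, yellow:2, a:2, did:2, lead:2, hour:1
Hapax (freq=1): hour

1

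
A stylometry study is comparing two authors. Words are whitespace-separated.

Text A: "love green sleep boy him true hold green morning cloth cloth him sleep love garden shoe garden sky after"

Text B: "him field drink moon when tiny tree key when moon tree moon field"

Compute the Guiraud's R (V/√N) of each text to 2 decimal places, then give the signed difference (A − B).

A: V=13, N=19, R=2.98
B: V=8, N=13, R=2.22
Difference = 2.98 − 2.22 = 0.76

0.76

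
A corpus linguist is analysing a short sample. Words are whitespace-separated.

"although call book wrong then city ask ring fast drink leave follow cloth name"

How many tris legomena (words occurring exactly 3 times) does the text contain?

0

Frequencies: although:1, call:1, book:1, wrong:1, then:1, city:1, ask:1, ring:1, fast:1, drink:1, leave:1, follow:1, cloth:1, name:1
Words with frequency 3: (none)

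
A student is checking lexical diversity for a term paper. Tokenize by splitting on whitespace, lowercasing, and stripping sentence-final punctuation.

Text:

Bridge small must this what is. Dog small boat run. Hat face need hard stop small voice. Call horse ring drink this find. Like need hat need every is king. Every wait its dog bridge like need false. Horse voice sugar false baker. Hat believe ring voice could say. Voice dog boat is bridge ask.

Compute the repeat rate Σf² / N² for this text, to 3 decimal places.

Frequencies: need:4, voice:4, bridge:3, small:3, is:3, dog:3, hat:3, this:2, boat:2, horse:2, ring:2, like:2, every:2, false:2, must:1, what:1, run:1, face:1, hard:1, stop:1, … (12 more, each freq 1)
Σf² = 123; N² = 3025
Repeat rate = 123 / 3025 = 0.041

0.041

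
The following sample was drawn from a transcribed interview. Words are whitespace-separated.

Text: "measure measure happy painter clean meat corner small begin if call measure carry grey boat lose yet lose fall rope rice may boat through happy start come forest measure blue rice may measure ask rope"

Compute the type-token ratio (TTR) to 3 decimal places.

0.714

N = 35 tokens, V = 25 types.
TTR = V / N = 25 / 35 = 0.714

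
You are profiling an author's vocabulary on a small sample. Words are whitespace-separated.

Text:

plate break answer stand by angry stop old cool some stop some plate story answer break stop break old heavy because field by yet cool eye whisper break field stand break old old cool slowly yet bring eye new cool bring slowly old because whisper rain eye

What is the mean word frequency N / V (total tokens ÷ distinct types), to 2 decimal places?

N = 47 tokens, V = 21 types.
Mean frequency = N / V = 47 / 21 = 2.24

2.24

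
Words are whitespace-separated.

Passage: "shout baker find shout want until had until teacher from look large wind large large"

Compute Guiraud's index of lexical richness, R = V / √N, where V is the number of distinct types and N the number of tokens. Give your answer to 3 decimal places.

N = 15, V = 11.
√N = 3.872983
R = 11 / 3.872983 = 2.840

2.840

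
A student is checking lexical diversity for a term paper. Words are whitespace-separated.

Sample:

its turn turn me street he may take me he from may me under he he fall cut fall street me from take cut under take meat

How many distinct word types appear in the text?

Distinct types: {cut, fall, from, he, its, may, me, meat, street, take, turn, under}
V = 12

12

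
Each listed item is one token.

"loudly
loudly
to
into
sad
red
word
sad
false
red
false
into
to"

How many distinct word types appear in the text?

Distinct types: {false, into, loudly, red, sad, to, word}
V = 7

7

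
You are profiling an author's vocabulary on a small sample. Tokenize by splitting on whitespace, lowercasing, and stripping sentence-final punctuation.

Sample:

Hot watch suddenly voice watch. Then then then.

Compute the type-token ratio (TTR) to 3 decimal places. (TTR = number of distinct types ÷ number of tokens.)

N = 8 tokens, V = 5 types.
TTR = V / N = 5 / 8 = 0.625

0.625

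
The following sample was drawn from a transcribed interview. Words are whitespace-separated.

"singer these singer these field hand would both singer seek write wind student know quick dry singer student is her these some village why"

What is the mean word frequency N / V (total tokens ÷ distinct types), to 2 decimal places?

N = 24 tokens, V = 18 types.
Mean frequency = N / V = 24 / 18 = 1.33

1.33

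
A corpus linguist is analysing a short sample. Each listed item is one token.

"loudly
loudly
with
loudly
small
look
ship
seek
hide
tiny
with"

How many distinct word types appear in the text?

8

Distinct types: {hide, look, loudly, seek, ship, small, tiny, with}
V = 8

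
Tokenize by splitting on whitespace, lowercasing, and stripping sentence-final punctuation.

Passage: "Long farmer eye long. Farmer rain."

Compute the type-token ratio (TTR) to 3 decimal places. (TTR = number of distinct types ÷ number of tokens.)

N = 6 tokens, V = 4 types.
TTR = V / N = 4 / 6 = 0.667

0.667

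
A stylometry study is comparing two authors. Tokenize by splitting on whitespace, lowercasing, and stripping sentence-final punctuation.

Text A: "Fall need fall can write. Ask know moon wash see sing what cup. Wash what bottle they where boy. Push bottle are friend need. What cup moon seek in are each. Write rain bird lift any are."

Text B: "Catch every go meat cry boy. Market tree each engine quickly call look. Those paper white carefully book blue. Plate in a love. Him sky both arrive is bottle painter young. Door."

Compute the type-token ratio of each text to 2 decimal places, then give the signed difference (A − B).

-0.30

TTR(A) = 26/37 = 0.70
TTR(B) = 32/32 = 1.00
Difference = 0.70 − 1.00 = -0.30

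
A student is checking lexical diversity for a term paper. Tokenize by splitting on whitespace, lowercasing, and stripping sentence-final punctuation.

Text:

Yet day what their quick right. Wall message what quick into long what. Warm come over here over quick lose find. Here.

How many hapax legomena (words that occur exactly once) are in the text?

12

Frequencies: what:3, quick:3, over:2, here:2, yet:1, day:1, their:1, right:1, wall:1, message:1, into:1, long:1, warm:1, come:1, lose:1, find:1
Hapax (freq=1): come, day, find, into, long, lose, message, right, their, wall, warm, yet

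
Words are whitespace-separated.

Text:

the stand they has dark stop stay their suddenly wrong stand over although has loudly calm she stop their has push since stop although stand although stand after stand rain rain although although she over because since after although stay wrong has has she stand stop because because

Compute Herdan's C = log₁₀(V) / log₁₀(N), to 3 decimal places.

N = 48, V = 20.
log₁₀(V) = 1.301030, log₁₀(N) = 1.681241
C = 1.301030 / 1.681241 = 0.774

0.774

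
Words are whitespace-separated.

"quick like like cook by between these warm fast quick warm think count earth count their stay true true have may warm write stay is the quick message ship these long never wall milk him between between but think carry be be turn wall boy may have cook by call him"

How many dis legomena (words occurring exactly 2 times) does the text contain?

Frequencies: quick:3, between:3, warm:3, like:2, cook:2, by:2, these:2, think:2, count:2, stay:2, true:2, have:2, may:2, wall:2, him:2, be:2, fast:1, earth:1, their:1, write:1, … (12 more, each freq 1)
Words with frequency 2: be, by, cook, count, have, him, like, may, stay, these, think, true, wall

13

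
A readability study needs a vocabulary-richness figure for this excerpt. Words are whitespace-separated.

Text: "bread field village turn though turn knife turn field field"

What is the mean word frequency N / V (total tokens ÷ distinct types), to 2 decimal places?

N = 10 tokens, V = 6 types.
Mean frequency = N / V = 10 / 6 = 1.67

1.67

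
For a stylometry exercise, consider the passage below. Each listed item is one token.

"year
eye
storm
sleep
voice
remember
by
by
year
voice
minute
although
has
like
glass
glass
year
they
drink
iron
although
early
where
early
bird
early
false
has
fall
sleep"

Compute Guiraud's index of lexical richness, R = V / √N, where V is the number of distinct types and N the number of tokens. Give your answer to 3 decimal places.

N = 30, V = 20.
√N = 5.477226
R = 20 / 5.477226 = 3.651

3.651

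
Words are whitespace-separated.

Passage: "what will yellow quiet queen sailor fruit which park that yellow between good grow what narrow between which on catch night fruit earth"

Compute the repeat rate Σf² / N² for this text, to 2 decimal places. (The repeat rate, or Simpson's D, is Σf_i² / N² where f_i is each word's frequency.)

Frequencies: what:2, yellow:2, fruit:2, which:2, between:2, will:1, quiet:1, queen:1, sailor:1, park:1, that:1, good:1, grow:1, narrow:1, on:1, catch:1, night:1, earth:1
Σf² = 33; N² = 529
Repeat rate = 33 / 529 = 0.06

0.06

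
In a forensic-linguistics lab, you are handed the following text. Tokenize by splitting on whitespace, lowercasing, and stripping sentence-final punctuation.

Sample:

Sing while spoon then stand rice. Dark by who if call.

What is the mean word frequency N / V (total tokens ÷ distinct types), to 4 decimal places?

N = 11 tokens, V = 11 types.
Mean frequency = N / V = 11 / 11 = 1.0000

1.0000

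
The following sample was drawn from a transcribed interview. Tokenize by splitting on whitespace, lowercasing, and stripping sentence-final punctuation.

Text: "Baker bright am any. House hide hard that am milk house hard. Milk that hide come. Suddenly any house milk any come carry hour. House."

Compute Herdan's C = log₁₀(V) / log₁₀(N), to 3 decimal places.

0.797

N = 25, V = 13.
log₁₀(V) = 1.113943, log₁₀(N) = 1.397940
C = 1.113943 / 1.397940 = 0.797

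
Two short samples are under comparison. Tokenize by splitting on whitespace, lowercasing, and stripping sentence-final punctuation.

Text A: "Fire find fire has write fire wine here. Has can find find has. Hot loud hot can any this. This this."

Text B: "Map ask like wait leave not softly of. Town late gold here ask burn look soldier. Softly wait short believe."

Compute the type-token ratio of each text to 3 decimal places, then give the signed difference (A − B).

TTR(A) = 11/21 = 0.524
TTR(B) = 17/20 = 0.850
Difference = 0.524 − 0.850 = -0.326

-0.326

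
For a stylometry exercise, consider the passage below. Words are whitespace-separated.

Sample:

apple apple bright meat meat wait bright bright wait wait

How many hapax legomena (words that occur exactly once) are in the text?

Frequencies: bright:3, wait:3, apple:2, meat:2
Hapax (freq=1): (none)

0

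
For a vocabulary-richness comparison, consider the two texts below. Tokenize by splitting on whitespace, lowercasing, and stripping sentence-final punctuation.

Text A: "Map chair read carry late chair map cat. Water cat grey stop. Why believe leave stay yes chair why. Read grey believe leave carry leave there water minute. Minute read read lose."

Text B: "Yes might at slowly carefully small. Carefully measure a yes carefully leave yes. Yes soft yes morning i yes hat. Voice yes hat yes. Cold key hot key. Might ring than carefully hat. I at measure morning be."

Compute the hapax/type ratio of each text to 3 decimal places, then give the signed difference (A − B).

A: hapax=6, V=17, ratio=0.353
B: hapax=11, V=20, ratio=0.550
Difference = 0.353 − 0.550 = -0.197

-0.197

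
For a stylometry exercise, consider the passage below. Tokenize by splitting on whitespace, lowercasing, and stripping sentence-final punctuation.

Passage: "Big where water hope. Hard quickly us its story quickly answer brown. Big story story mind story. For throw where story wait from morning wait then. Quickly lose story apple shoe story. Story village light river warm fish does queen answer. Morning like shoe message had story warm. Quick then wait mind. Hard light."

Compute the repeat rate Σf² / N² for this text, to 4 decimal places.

0.0542

Frequencies: story:9, quickly:3, wait:3, big:2, where:2, hard:2, answer:2, mind:2, morning:2, then:2, shoe:2, light:2, warm:2, water:1, hope:1, us:1, its:1, brown:1, for:1, throw:1, … (12 more, each freq 1)
Σf² = 158; N² = 2916
Repeat rate = 158 / 2916 = 0.0542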